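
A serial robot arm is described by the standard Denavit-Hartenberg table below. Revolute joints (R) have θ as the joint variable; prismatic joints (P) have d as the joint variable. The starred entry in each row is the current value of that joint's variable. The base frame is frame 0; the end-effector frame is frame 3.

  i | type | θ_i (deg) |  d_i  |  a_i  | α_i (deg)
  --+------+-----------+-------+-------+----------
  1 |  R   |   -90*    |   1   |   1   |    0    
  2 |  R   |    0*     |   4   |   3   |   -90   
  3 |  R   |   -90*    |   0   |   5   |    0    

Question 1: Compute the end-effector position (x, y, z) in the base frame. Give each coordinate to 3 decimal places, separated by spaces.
-0.000 -4.000 10.000

after link 1: o_1 = (0.0000, -1.0000, 1.0000)
after link 2: o_2 = (0.0000, -4.0000, 5.0000)
after link 3: o_3 = (-0.0000, -4.0000, 10.0000)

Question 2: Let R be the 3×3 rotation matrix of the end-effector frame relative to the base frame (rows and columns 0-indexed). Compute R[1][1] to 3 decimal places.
End-effector y-axis (col 1 of R) = (0.0000,-1.0000,-0.0000)
R[1][1] = -1.0000

-1.000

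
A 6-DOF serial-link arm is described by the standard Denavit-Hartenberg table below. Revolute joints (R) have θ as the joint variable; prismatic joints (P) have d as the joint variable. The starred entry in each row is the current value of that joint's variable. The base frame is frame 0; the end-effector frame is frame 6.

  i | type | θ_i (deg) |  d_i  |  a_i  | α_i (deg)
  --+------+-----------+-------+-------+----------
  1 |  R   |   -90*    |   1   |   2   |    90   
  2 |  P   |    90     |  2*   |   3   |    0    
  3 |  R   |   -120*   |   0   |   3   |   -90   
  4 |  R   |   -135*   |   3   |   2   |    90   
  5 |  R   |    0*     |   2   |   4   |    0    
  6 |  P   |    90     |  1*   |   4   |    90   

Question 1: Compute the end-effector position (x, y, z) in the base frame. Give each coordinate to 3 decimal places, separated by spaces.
after link 1: o_1 = (0.0000, -2.0000, 1.0000)
after link 2: o_2 = (-2.0000, -2.0000, 4.0000)
after link 3: o_3 = (-2.0000, -4.5981, 2.5000)
after link 4: o_4 = (-3.4142, -4.8733, 5.8052)
after link 5: o_5 = (-4.8284, -1.1991, 7.9265)
after link 6: o_6 = (-4.1213, -2.5867, 11.7442)

-4.121 -2.587 11.744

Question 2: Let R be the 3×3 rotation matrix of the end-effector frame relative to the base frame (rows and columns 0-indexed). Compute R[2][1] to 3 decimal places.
0.354

End-effector y-axis (col 1 of R) = (0.7071,0.6124,0.3536)
R[2][1] = 0.3536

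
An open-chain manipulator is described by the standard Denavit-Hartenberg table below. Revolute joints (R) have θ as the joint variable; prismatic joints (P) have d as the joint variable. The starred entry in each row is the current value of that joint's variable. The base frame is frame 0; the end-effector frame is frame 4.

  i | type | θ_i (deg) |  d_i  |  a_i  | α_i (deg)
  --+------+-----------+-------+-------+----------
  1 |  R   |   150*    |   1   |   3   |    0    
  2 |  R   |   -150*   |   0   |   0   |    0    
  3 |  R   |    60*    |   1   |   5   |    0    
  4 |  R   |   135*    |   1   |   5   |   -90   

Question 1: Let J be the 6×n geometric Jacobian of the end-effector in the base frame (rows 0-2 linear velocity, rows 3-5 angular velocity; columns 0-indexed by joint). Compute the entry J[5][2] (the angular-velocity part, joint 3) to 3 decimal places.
axis z_2 = (0.0000,0.0000,1.0000); lever o_n−o_2 = (-2.3296,3.0360,2.0000)
cross product → J_v[:, 2] = (-3.0360,-2.3296,0.0000)
J_ω[:, 2] = z_2
entry J[5][2] = 1.0000

1.000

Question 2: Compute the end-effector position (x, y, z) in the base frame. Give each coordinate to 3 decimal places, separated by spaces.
after link 1: o_1 = (-2.5981, 1.5000, 1.0000)
after link 2: o_2 = (-2.5981, 1.5000, 1.0000)
after link 3: o_3 = (-0.0981, 5.8301, 2.0000)
after link 4: o_4 = (-4.9277, 4.5360, 3.0000)

-4.928 4.536 3.000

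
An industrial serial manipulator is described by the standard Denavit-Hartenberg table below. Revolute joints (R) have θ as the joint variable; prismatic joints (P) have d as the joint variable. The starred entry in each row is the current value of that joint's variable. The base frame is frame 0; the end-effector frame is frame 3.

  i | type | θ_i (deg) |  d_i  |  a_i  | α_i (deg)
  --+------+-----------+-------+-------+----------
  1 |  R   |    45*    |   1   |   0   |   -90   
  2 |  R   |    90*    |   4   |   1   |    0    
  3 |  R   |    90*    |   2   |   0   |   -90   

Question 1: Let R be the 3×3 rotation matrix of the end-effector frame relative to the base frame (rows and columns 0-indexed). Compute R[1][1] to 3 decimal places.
-0.707

End-effector y-axis (col 1 of R) = (0.7071,-0.7071,-0.0000)
R[1][1] = -0.7071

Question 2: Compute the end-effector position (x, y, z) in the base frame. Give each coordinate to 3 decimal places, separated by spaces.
after link 1: o_1 = (0.0000, 0.0000, 1.0000)
after link 2: o_2 = (-2.8284, 2.8284, 0.0000)
after link 3: o_3 = (-4.2426, 4.2426, 0.0000)

-4.243 4.243 0.000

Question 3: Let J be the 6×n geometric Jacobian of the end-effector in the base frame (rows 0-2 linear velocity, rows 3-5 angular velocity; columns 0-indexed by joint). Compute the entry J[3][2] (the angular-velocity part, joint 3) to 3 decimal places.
-0.707

axis z_2 = (-0.7071,0.7071,0.0000); lever o_n−o_2 = (-1.4142,1.4142,0.0000)
cross product → J_v[:, 2] = (-0.0000,-0.0000,-0.0000)
J_ω[:, 2] = z_2
entry J[3][2] = -0.7071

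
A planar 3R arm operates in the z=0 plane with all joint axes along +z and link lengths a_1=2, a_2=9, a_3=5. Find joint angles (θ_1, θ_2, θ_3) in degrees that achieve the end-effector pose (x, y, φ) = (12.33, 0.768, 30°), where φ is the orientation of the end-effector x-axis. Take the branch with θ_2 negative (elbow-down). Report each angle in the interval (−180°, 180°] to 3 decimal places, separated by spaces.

wrist centre = target − a_3·(cos φ, sin φ) = (7.9999, -1.7320)
cos θ_2 = (66.9978−2²−9²)/(2·2·9) = -0.5001; θ_2 = -120.0041° (elbow-down)
β = atan2(-1.7320,7.9999) = -12.2162°; ψ = atan2(-7.7939,-2.5006) = -107.7880°
θ_1 = β − ψ = 95.5718°
θ_3 = φ − θ_1 − θ_2 = 54.4322° (wrapped to (-180°,180°])

95.572 -120.004 54.432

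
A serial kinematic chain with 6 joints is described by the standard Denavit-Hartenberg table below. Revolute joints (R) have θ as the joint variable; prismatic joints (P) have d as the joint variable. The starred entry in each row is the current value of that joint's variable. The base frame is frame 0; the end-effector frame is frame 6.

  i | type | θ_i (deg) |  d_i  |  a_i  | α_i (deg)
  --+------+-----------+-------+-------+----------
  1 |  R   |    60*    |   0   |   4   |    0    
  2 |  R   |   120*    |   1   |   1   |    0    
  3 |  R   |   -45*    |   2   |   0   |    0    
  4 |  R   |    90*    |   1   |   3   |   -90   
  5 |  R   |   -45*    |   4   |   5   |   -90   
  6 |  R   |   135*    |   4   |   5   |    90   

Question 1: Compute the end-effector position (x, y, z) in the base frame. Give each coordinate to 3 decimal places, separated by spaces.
-3.525 -1.718 2.207

after link 1: o_1 = (2.0000, 3.4641, 0.0000)
after link 2: o_2 = (1.0000, 3.4641, 1.0000)
after link 3: o_3 = (1.0000, 3.4641, 3.0000)
after link 4: o_4 = (-1.1213, 1.3428, 4.0000)
after link 5: o_5 = (-0.7929, -3.9856, 7.5355)
after link 6: o_6 = (-3.5251, -1.7179, 2.2071)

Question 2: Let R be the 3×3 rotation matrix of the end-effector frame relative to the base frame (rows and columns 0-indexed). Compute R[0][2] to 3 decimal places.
-0.854

End-effector z-axis (col 2 of R) = (-0.8536,0.1464,0.5000)
R[0][2] = -0.8536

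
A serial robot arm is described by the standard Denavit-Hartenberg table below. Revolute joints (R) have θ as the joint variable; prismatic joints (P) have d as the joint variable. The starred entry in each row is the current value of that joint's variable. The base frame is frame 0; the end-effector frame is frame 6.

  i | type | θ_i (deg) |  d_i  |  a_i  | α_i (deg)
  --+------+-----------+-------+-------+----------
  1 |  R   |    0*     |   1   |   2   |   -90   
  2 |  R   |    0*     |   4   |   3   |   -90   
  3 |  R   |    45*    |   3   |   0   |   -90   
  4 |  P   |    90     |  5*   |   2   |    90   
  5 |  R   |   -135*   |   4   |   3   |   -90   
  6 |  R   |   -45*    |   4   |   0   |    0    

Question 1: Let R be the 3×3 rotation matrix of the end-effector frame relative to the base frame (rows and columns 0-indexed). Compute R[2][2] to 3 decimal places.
End-effector z-axis (col 2 of R) = (0.5000,0.5000,0.7071)
R[2][2] = 0.7071

0.707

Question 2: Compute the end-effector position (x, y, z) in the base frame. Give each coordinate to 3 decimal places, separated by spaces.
7.793 1.136 0.707

after link 1: o_1 = (2.0000, 0.0000, 1.0000)
after link 2: o_2 = (5.0000, 4.0000, 1.0000)
after link 3: o_3 = (5.0000, 4.0000, -2.0000)
after link 4: o_4 = (1.4645, 0.4645, -0.0000)
after link 5: o_5 = (5.7929, -0.8640, -2.1213)
after link 6: o_6 = (7.7929, 1.1360, 0.7071)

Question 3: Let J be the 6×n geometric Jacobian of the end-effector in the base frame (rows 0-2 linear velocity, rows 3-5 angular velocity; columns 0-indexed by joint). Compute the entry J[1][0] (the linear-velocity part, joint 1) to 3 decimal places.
axis z_0 = ẑ; lever o_n−o_0 = (7.7929,1.1360,0.7071)
cross product → J_v[:, 0] = (-1.1360,7.7929,0.0000)
J_ω[:, 0] = z_0
entry J[1][0] = 7.7929

7.793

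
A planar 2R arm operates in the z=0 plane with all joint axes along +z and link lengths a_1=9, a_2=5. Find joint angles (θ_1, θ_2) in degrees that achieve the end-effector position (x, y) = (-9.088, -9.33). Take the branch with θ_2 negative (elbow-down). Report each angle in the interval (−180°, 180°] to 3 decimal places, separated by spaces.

-118.497 -44.999

cos θ_2 = (169.6406−9²−5²)/(2·9·5) = 0.7071; θ_2 = -44.9991° (elbow-down)
β = atan2(-9.3300,-9.0880) = -134.2472°; ψ = atan2(-3.5355,12.5356) = -15.7503°
θ_1 = β − ψ = -118.4969°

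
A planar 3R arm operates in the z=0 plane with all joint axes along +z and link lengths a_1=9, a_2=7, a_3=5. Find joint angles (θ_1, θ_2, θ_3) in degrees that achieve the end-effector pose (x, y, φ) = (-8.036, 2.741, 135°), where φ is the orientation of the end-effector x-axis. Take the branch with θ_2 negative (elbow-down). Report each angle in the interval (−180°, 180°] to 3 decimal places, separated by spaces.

wrist centre = target − a_3·(cos φ, sin φ) = (-4.5005, -0.7945)
cos θ_2 = (20.8855−9²−7²)/(2·9·7) = -0.8660; θ_2 = -149.9957° (elbow-down)
β = atan2(-0.7945,-4.5005) = -169.9879°; ψ = atan2(-3.5005,2.9381) = -49.9918°
θ_1 = β − ψ = -119.9961°
θ_3 = φ − θ_1 − θ_2 = 44.9919° (wrapped to (-180°,180°])

-119.996 -149.996 44.992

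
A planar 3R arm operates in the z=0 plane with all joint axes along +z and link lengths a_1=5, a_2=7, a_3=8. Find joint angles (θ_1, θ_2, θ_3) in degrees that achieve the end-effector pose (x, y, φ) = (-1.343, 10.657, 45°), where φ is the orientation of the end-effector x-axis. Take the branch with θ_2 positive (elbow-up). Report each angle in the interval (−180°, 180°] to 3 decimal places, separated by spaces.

wrist centre = target − a_3·(cos φ, sin φ) = (-6.9999, 5.0001)
cos θ_2 = (73.9994−5²−7²)/(2·5·7) = -0.0000; θ_2 = 90.0005° (elbow-up)
β = atan2(5.0001,-6.9999) = 144.4610°; ψ = atan2(7.0000,4.9999) = 54.4626°
θ_1 = β − ψ = 89.9983°
θ_3 = φ − θ_1 − θ_2 = -134.9988° (wrapped to (-180°,180°])

89.998 90.000 -134.999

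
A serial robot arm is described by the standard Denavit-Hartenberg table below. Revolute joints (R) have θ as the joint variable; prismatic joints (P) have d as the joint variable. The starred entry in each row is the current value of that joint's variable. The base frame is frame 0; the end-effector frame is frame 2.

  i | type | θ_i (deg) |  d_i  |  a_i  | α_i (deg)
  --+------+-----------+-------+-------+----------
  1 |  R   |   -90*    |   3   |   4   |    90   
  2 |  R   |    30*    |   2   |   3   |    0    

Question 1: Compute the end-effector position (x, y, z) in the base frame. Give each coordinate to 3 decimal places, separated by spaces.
-2.000 -6.598 4.500

after link 1: o_1 = (0.0000, -4.0000, 3.0000)
after link 2: o_2 = (-2.0000, -6.5981, 4.5000)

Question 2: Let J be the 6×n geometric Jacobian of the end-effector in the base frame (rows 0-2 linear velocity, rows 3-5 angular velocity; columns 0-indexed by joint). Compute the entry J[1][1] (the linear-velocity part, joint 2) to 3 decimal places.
axis z_1 = (-1.0000,-0.0000,0.0000); lever o_n−o_1 = (-2.0000,-2.5981,1.5000)
cross product → J_v[:, 1] = (0.0000,1.5000,2.5981)
J_ω[:, 1] = z_1
entry J[1][1] = 1.5000

1.500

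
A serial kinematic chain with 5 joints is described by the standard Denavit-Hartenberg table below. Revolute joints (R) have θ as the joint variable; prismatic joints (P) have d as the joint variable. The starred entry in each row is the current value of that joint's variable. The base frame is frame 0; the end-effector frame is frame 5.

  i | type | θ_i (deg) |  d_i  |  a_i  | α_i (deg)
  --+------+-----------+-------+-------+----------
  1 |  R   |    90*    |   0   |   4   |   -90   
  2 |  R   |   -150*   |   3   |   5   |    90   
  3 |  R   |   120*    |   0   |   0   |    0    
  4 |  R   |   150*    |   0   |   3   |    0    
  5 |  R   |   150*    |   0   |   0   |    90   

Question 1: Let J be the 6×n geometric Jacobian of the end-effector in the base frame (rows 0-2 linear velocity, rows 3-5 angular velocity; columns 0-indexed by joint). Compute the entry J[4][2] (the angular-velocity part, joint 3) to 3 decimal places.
-0.500

axis z_2 = (-0.0000,-0.5000,-0.8660); lever o_n−o_2 = (3.0000,0.0000,-0.0000)
cross product → J_v[:, 2] = (0.0000,-2.5981,1.5000)
J_ω[:, 2] = z_2
entry J[4][2] = -0.5000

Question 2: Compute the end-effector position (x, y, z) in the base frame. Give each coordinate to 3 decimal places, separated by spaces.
after link 1: o_1 = (0.0000, 4.0000, 0.0000)
after link 2: o_2 = (-3.0000, -0.3301, 2.5000)
after link 3: o_3 = (-3.0000, -0.3301, 2.5000)
after link 4: o_4 = (-0.0000, -0.3301, 2.5000)
after link 5: o_5 = (-0.0000, -0.3301, 2.5000)

-0.000 -0.330 2.500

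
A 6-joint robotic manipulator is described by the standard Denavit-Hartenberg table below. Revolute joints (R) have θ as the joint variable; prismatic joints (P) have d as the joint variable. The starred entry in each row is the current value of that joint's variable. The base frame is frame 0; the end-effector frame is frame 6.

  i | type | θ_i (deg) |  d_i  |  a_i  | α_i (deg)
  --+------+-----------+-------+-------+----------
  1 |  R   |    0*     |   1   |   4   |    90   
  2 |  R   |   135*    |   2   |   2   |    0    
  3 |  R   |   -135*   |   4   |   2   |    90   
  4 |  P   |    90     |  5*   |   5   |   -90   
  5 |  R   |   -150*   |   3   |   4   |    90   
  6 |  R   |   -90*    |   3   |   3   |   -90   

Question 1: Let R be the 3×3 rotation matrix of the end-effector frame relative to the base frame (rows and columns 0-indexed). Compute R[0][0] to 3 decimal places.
End-effector x-axis (col 0 of R) = (1.0000,0.0000,0.0000)
R[0][0] = 1.0000

1.000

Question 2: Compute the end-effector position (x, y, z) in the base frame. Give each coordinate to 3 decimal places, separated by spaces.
4.586 -6.036 -1.988

after link 1: o_1 = (4.0000, 0.0000, 1.0000)
after link 2: o_2 = (2.5858, -2.0000, 2.4142)
after link 3: o_3 = (4.5858, -6.0000, 2.4142)
after link 4: o_4 = (4.5858, -11.0000, -2.5858)
after link 5: o_5 = (1.5858, -7.5359, -4.5858)
after link 6: o_6 = (4.5858, -6.0359, -1.9877)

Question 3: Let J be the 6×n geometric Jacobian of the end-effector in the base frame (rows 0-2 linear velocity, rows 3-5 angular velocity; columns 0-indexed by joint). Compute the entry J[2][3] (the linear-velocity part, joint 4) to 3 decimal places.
prismatic axis z_3 = (0.0000,-0.0000,-1.0000)
J_v[:, 3] = z_3; J_ω[:, 3] = (0,0,0)
entry J[2][3] = -1.0000

-1.000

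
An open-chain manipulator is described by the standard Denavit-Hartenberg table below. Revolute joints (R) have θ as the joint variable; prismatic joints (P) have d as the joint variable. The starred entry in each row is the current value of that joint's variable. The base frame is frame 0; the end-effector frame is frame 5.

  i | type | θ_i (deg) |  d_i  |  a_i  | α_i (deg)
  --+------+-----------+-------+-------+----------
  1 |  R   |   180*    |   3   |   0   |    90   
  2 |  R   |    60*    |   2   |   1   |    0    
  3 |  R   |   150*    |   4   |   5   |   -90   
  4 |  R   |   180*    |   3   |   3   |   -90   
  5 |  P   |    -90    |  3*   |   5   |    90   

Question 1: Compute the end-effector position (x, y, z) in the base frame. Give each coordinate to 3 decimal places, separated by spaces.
-2.768 9.000 -4.062

after link 1: o_1 = (0.0000, 0.0000, 3.0000)
after link 2: o_2 = (-0.5000, 2.0000, 3.8660)
after link 3: o_3 = (3.8301, 6.0000, 1.3660)
after link 4: o_4 = (-0.2679, 6.0000, 0.2679)
after link 5: o_5 = (-2.7679, 9.0000, -4.0622)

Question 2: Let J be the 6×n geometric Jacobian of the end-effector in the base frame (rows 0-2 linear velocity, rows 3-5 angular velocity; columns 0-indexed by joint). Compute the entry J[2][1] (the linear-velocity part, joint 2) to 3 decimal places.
axis z_1 = (0.0000,1.0000,0.0000); lever o_n−o_1 = (-2.7679,9.0000,-7.0622)
cross product → J_v[:, 1] = (-7.0622,0.0000,2.7679)
J_ω[:, 1] = z_1
entry J[2][1] = 2.7679

2.768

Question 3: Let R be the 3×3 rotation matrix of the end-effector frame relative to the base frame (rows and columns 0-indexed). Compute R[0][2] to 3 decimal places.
0.866

End-effector z-axis (col 2 of R) = (0.8660,0.0000,-0.5000)
R[0][2] = 0.8660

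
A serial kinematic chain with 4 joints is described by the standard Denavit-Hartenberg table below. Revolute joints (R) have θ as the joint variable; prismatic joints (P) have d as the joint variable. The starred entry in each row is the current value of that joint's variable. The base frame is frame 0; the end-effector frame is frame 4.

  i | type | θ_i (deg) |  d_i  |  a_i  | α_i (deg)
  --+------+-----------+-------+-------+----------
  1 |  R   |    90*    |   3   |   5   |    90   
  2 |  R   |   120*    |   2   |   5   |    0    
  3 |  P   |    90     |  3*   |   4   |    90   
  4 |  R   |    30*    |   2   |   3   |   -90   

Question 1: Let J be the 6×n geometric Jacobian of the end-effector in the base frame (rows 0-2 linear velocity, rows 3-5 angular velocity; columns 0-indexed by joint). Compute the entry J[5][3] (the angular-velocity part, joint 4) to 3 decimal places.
0.866

axis z_3 = (-0.0000,-0.5000,0.8660); lever o_n−o_3 = (1.5000,-3.2500,0.4330)
cross product → J_v[:, 3] = (2.5981,1.2990,0.7500)
J_ω[:, 3] = z_3
entry J[5][3] = 0.8660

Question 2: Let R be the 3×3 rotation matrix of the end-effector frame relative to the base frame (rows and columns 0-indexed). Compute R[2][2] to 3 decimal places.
End-effector z-axis (col 2 of R) = (0.8660,0.4330,0.2500)
R[2][2] = 0.2500

0.250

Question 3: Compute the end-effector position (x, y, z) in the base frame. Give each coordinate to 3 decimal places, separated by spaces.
6.500 -4.214 5.763

after link 1: o_1 = (0.0000, 5.0000, 3.0000)
after link 2: o_2 = (2.0000, 2.5000, 7.3301)
after link 3: o_3 = (5.0000, -0.9641, 5.3301)
after link 4: o_4 = (6.5000, -4.2141, 5.7631)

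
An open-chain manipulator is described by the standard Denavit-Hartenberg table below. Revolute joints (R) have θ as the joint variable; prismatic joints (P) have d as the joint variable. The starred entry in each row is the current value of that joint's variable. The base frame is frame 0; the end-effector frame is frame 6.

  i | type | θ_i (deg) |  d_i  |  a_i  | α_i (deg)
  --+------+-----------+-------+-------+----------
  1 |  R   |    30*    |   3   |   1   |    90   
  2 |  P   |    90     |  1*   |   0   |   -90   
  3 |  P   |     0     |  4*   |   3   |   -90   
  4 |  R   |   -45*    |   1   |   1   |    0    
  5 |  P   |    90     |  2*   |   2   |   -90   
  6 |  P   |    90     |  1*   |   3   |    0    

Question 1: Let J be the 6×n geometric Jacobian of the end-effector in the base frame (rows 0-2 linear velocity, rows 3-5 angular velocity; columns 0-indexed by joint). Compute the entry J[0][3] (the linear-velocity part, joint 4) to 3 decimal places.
1.225

axis z_3 = (-0.5000,0.8660,-0.0000); lever o_n−o_3 = (1.2247,0.7071,1.4142)
cross product → J_v[:, 3] = (1.2247,0.7071,-1.4142)
J_ω[:, 3] = z_3
entry J[0][3] = 1.2247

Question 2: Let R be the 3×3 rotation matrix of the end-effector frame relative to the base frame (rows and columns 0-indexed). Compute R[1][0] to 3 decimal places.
End-effector x-axis (col 0 of R) = (0.5000,-0.8660,0.0000)
R[1][0] = -0.8660

-0.866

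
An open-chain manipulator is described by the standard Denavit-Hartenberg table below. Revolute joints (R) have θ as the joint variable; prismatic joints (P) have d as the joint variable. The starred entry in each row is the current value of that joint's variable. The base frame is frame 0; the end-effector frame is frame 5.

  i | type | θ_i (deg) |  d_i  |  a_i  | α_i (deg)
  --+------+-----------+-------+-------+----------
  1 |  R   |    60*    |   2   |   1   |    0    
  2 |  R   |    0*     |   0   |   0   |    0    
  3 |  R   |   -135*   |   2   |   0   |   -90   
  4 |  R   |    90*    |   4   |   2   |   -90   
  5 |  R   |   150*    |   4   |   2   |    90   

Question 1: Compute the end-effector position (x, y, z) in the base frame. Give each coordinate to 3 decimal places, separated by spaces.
2.363 5.506 3.732

after link 1: o_1 = (0.5000, 0.8660, 2.0000)
after link 2: o_2 = (0.5000, 0.8660, 2.0000)
after link 3: o_3 = (0.5000, 0.8660, 4.0000)
after link 4: o_4 = (4.3637, 1.9013, 2.0000)
after link 5: o_5 = (2.3625, 5.5062, 3.7321)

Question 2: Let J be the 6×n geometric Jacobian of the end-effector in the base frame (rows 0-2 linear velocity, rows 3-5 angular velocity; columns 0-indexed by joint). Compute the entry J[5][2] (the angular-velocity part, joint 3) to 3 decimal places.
1.000

axis z_2 = (0.0000,0.0000,1.0000); lever o_n−o_2 = (1.8625,4.6402,1.7321)
cross product → J_v[:, 2] = (-4.6402,1.8625,0.0000)
J_ω[:, 2] = z_2
entry J[5][2] = 1.0000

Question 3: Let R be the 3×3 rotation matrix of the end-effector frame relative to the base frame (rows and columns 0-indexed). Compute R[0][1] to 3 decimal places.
-0.259

End-effector y-axis (col 1 of R) = (-0.2588,0.9659,-0.0000)
R[0][1] = -0.2588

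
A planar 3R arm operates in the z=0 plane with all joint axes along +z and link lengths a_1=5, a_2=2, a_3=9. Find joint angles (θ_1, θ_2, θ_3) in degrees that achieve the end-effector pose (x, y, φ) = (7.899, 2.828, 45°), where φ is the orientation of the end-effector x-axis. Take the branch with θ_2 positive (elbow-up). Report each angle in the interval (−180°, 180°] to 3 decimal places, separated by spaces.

wrist centre = target − a_3·(cos φ, sin φ) = (1.5350, -3.5360)
cos θ_2 = (14.8594−5²−2²)/(2·5·2) = -0.7070; θ_2 = 134.9939° (elbow-up)
β = atan2(-3.5360,1.5350) = -66.5333°; ψ = atan2(1.4144,3.5859) = 21.5252°
θ_1 = β − ψ = -88.0585°
θ_3 = φ − θ_1 − θ_2 = -1.9354° (wrapped to (-180°,180°])

-88.059 134.994 -1.935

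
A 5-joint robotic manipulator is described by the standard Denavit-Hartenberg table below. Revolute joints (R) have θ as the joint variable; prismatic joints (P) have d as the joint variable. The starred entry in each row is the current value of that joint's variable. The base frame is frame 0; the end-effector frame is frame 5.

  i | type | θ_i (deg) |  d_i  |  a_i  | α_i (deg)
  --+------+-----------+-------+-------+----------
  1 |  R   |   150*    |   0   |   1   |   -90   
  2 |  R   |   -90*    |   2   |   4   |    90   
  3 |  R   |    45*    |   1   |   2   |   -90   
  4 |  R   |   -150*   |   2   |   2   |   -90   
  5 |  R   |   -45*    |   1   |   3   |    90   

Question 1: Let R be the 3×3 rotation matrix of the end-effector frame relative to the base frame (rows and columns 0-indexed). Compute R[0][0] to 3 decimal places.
0.273

End-effector x-axis (col 0 of R) = (0.2727,-0.2348,-0.9330)
R[0][0] = 0.2727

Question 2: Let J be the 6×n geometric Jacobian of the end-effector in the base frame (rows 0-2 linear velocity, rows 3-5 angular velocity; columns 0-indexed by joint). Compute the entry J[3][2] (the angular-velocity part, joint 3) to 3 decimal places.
0.866

axis z_2 = (0.8660,-0.5000,0.0000); lever o_n−o_2 = (2.3215,-3.8324,-3.6702)
cross product → J_v[:, 2] = (1.8351,3.1785,-2.1582)
J_ω[:, 2] = z_2
entry J[3][2] = 0.8660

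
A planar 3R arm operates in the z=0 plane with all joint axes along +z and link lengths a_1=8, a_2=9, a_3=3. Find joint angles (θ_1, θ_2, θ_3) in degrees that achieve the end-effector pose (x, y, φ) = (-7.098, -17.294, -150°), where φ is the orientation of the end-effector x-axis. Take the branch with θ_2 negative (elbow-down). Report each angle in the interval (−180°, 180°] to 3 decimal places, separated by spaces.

-89.997 -30.006 -29.997

wrist centre = target − a_3·(cos φ, sin φ) = (-4.4999, -15.7940)
cos θ_2 = (269.6998−8²−9²)/(2·8·9) = 0.8660; θ_2 = -30.0063° (elbow-down)
β = atan2(-15.7940,-4.4999) = -105.9030°; ψ = atan2(-4.5009,15.7937) = -15.9063°
θ_1 = β − ψ = -89.9966°
θ_3 = φ − θ_1 − θ_2 = -29.9971° (wrapped to (-180°,180°])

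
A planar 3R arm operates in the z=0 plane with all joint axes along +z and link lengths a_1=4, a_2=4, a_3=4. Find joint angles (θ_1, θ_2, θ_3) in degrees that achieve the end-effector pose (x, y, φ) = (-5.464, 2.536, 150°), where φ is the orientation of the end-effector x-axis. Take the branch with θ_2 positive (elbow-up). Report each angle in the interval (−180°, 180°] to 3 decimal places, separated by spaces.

wrist centre = target − a_3·(cos φ, sin φ) = (-1.9999, 0.5360)
cos θ_2 = (4.2869−4²−4²)/(2·4·4) = -0.8660; θ_2 = 150.0011° (elbow-up)
β = atan2(0.5360,-1.9999) = 164.9966°; ψ = atan2(1.9999,0.5359) = 75.0005°
θ_1 = β − ψ = 89.9960°
θ_3 = φ − θ_1 − θ_2 = -89.9971° (wrapped to (-180°,180°])

89.996 150.001 -89.997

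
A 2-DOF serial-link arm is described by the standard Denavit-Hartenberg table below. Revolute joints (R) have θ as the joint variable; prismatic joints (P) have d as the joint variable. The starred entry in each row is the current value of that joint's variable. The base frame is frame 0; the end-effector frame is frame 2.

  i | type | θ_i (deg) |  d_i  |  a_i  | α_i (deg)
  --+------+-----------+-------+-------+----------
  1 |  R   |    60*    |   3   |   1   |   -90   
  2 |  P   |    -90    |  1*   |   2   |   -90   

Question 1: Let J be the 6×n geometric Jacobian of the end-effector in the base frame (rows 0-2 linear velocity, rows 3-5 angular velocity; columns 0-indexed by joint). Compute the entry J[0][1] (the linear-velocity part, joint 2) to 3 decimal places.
prismatic axis z_1 = (-0.8660,0.5000,0.0000)
J_v[:, 1] = z_1; J_ω[:, 1] = (0,0,0)
entry J[0][1] = -0.8660

-0.866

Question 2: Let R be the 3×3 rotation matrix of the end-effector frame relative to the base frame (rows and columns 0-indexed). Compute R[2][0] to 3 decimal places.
End-effector x-axis (col 0 of R) = (0.0000,0.0000,1.0000)
R[2][0] = 1.0000

1.000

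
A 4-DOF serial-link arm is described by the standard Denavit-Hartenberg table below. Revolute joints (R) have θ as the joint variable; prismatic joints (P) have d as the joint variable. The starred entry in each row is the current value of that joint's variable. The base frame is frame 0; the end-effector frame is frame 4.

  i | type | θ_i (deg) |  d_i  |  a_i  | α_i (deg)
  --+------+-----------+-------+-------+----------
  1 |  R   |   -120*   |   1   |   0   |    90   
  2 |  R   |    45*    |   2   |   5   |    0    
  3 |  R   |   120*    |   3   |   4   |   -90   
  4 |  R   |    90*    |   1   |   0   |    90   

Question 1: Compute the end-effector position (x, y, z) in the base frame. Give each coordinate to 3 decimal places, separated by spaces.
after link 1: o_1 = (0.0000, 0.0000, 1.0000)
after link 2: o_2 = (-3.4998, -2.0619, 4.5355)
after link 3: o_3 = (-4.1660, 2.7842, 5.5708)
after link 4: o_4 = (-4.0366, 3.0083, 4.6049)

-4.037 3.008 4.605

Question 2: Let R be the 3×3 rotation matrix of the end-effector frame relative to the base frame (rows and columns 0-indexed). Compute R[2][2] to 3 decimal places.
0.259

End-effector z-axis (col 2 of R) = (0.4830,0.8365,0.2588)
R[2][2] = 0.2588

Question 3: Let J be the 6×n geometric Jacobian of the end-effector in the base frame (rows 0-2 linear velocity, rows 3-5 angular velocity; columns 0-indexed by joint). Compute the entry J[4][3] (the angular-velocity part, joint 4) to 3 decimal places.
0.224

axis z_3 = (0.1294,0.2241,-0.9659); lever o_n−o_3 = (0.1294,0.2241,-0.9659)
cross product → J_v[:, 3] = (0.0000,0.0000,0.0000)
J_ω[:, 3] = z_3
entry J[4][3] = 0.2241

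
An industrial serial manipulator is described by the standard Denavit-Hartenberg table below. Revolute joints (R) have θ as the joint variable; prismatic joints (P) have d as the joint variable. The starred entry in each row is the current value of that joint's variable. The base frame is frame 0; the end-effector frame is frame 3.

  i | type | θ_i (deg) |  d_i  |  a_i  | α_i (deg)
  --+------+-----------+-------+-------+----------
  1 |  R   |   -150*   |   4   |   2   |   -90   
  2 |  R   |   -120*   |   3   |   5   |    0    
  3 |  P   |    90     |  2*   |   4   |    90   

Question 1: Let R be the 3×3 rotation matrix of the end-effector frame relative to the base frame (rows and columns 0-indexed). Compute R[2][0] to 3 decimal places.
End-effector x-axis (col 0 of R) = (-0.7500,-0.4330,0.5000)
R[2][0] = 0.5000

0.500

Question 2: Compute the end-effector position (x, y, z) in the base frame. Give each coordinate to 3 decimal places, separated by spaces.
-0.067 -5.812 10.330

after link 1: o_1 = (-1.7321, -1.0000, 4.0000)
after link 2: o_2 = (1.9330, -2.3481, 8.3301)
after link 3: o_3 = (-0.0670, -5.8122, 10.3301)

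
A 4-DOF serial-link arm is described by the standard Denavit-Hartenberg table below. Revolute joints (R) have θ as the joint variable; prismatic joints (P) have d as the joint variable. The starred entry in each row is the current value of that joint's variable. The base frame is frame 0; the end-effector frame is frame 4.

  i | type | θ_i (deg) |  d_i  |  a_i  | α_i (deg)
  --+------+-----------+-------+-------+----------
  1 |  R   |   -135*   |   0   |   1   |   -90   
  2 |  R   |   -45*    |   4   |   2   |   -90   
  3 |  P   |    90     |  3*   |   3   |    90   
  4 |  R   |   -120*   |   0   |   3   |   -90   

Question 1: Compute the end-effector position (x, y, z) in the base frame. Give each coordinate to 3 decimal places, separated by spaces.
-0.140 -3.676 1.130

after link 1: o_1 = (-0.7071, -0.7071, 0.0000)
after link 2: o_2 = (1.1213, -4.5355, 1.4142)
after link 3: o_3 = (-2.5000, -3.9142, -0.7071)
after link 4: o_4 = (-0.1403, -3.6758, 1.1300)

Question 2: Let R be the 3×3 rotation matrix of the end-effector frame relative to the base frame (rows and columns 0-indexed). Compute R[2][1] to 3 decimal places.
End-effector y-axis (col 1 of R) = (0.5000,0.5000,-0.7071)
R[2][1] = -0.7071

-0.707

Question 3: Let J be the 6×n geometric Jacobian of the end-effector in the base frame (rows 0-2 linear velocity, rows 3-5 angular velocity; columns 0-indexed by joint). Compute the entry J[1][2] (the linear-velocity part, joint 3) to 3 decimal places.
prismatic axis z_2 = (-0.5000,-0.5000,-0.7071)
J_v[:, 2] = z_2; J_ω[:, 2] = (0,0,0)
entry J[1][2] = -0.5000

-0.500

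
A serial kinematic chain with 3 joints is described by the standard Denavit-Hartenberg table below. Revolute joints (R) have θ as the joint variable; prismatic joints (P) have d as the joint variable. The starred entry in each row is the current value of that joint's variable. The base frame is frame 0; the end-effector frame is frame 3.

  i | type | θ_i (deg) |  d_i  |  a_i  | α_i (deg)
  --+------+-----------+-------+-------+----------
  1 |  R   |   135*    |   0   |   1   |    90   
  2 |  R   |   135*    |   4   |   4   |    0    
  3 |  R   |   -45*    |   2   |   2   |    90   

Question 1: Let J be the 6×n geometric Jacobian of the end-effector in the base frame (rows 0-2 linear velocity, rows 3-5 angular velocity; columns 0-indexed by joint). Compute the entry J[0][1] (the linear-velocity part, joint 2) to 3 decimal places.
axis z_1 = (0.7071,0.7071,0.0000); lever o_n−o_1 = (6.2426,2.2426,4.8284)
cross product → J_v[:, 1] = (3.4142,-3.4142,-2.8284)
J_ω[:, 1] = z_1
entry J[0][1] = 3.4142

3.414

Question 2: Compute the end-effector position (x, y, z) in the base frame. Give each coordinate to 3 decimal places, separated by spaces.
after link 1: o_1 = (-0.7071, 0.7071, 0.0000)
after link 2: o_2 = (4.1213, 1.5355, 2.8284)
after link 3: o_3 = (5.5355, 2.9497, 4.8284)

5.536 2.950 4.828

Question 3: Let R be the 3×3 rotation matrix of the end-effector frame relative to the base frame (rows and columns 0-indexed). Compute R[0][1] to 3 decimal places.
0.707

End-effector y-axis (col 1 of R) = (0.7071,0.7071,0.0000)
R[0][1] = 0.7071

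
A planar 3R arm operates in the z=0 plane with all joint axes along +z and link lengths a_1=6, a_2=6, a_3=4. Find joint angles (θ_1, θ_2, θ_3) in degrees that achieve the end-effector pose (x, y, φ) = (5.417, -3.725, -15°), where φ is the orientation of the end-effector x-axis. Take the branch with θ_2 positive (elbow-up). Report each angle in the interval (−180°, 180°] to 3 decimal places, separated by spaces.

wrist centre = target − a_3·(cos φ, sin φ) = (1.5533, -2.6897)
cos θ_2 = (9.6473−6²−6²)/(2·6·6) = -0.8660; θ_2 = 149.9981° (elbow-up)
β = atan2(-2.6897,1.5533) = -59.9939°; ψ = atan2(3.0002,0.8039) = 74.9991°
θ_1 = β − ψ = -134.9929°
θ_3 = φ − θ_1 − θ_2 = -30.0052° (wrapped to (-180°,180°])

-134.993 149.998 -30.005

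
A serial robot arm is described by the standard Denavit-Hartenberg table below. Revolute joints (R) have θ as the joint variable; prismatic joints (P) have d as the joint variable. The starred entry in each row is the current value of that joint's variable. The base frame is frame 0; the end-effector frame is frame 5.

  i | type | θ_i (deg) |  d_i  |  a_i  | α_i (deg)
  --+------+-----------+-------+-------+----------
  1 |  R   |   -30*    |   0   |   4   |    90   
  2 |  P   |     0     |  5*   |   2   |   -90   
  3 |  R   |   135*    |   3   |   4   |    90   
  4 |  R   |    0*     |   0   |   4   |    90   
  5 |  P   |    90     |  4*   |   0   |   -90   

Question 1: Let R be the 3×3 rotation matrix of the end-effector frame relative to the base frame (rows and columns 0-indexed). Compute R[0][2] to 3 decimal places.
End-effector z-axis (col 2 of R) = (0.2588,-0.9659,-0.0000)
R[0][2] = 0.2588

0.259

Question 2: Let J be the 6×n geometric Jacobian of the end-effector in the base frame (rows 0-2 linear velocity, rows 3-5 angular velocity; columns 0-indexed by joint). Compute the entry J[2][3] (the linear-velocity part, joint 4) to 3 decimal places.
axis z_3 = (0.9659,0.2588,0.0000); lever o_n−o_3 = (-1.0353,3.8637,-4.0000)
cross product → J_v[:, 3] = (-1.0353,3.8637,4.0000)
J_ω[:, 3] = z_3
entry J[2][3] = 4.0000

4.000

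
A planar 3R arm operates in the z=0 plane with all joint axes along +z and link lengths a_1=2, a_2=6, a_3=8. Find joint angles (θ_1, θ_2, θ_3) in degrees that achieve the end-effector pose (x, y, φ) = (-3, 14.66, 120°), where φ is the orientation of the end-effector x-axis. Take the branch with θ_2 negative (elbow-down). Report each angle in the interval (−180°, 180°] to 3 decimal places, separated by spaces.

105.276 -30.019 44.743

wrist centre = target − a_3·(cos φ, sin φ) = (1.0000, 7.7318)
cos θ_2 = (60.7807−2²−6²)/(2·2·6) = 0.8659; θ_2 = -30.0188° (elbow-down)
β = atan2(7.7318,1.0000) = 82.6305°; ψ = atan2(-3.0017,7.1952) = -22.6451°
θ_1 = β − ψ = 105.2756°
θ_3 = φ − θ_1 − θ_2 = 44.7432° (wrapped to (-180°,180°])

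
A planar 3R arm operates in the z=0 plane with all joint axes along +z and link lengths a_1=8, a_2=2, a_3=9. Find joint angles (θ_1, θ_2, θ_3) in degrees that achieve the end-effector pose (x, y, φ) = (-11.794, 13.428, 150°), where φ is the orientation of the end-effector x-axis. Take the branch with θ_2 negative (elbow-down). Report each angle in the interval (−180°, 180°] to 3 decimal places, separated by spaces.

120.003 -30.020 60.017

wrist centre = target − a_3·(cos φ, sin φ) = (-3.9998, 8.9280)
cos θ_2 = (95.7074−8²−2²)/(2·8·2) = 0.8659; θ_2 = -30.0195° (elbow-down)
β = atan2(8.9280,-3.9998) = 114.1325°; ψ = atan2(-1.0006,9.7317) = -5.8704°
θ_1 = β − ψ = 120.0029°
θ_3 = φ − θ_1 − θ_2 = 60.0166° (wrapped to (-180°,180°])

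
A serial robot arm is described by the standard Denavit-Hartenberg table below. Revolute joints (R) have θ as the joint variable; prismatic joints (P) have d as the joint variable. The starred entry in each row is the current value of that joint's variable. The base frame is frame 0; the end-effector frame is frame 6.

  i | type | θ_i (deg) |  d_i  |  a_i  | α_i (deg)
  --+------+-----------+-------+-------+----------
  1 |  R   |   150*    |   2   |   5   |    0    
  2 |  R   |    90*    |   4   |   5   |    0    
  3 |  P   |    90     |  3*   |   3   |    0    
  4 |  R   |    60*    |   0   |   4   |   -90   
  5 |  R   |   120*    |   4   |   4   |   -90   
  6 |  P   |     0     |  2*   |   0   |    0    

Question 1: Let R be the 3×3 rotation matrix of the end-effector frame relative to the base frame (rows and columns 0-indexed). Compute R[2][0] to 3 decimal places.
-0.866

End-effector x-axis (col 0 of R) = (-0.4330,-0.2500,-0.8660)
R[2][0] = -0.8660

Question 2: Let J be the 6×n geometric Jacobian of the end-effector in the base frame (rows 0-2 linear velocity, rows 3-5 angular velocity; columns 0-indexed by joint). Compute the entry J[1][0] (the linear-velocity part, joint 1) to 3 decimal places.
-6.000

axis z_0 = ẑ; lever o_n−o_0 = (-6.0000,0.2679,6.5359)
cross product → J_v[:, 0] = (-0.2679,-6.0000,0.0000)
J_ω[:, 0] = z_0
entry J[1][0] = -6.0000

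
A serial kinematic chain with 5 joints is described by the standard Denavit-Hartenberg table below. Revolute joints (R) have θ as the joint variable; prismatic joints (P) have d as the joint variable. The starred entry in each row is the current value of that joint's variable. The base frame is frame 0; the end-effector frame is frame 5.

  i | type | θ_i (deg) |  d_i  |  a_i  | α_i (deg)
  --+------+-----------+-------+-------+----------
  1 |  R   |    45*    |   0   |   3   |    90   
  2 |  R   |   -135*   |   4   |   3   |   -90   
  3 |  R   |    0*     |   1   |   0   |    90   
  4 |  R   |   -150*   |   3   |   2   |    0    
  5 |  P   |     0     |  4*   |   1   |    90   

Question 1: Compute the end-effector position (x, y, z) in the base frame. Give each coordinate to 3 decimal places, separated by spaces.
after link 1: o_1 = (2.1213, 2.1213, 0.0000)
after link 2: o_2 = (3.4497, -2.2071, -2.1213)
after link 3: o_3 = (3.9497, -1.7071, -2.8284)
after link 4: o_4 = (6.4371, -3.4624, -0.8966)
after link 5: o_5 = (9.4485, -6.1078, 0.0694)

9.449 -6.108 0.069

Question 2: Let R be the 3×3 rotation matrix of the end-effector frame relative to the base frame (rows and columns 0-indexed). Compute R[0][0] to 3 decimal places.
0.183

End-effector x-axis (col 0 of R) = (0.1830,0.1830,0.9659)
R[0][0] = 0.1830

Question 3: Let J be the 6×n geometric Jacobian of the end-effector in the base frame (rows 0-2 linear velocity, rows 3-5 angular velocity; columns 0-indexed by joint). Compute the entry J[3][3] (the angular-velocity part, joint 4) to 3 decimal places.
0.707

axis z_3 = (0.7071,-0.7071,0.0000); lever o_n−o_3 = (5.4988,-4.4007,2.8978)
cross product → J_v[:, 3] = (-2.0490,-2.0490,0.7765)
J_ω[:, 3] = z_3
entry J[3][3] = 0.7071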